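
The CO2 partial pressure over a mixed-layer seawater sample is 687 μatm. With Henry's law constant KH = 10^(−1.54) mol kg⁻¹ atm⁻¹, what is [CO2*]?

[CO2*] = 19.8 μmol/kg

KH = 10^(−1.54) = 2.884×10^-2 mol kg⁻¹ atm⁻¹
[CO2*] = KH · pCO2 = 2.884×10^-2 × 687×10^-6 atm = 1.98×10^-5 mol/kg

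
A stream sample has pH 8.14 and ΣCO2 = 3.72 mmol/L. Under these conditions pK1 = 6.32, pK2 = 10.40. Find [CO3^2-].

α₂ = 1 / (1 + [H⁺]/K2 + [H⁺]²/(K1K2)) = 1 / (1 + 10^+2.26 + 10^+0.44)
   = 1 / (1 + 181.97 + 2.7542) = 1/185.72 = 0.005384
[CO3²⁻] = α₂ × DIC = 0.005384 × 3.72 = 0.0200 mmol/L

[CO3²⁻] = 0.0200 mmol/L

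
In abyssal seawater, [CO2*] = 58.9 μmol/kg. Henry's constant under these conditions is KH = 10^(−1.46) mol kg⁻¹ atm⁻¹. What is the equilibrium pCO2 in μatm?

KH = 10^(−1.46) = 3.467×10^-2 mol kg⁻¹ atm⁻¹
pCO2 = [CO2*]/KH = 58.9×10^-6 / 3.467×10^-2 = 1.70×10^-3 atm = 1700 μatm

pCO2 = 1700 μatm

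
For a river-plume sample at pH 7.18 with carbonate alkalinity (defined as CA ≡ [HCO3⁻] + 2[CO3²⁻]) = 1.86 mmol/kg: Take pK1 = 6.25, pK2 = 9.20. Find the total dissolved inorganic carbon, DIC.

DIC = 2.06 mmol/kg

CA = [HCO3⁻] + 2[CO3²⁻] = (α₁ + 2α₂)·DIC
At pH 7.18: [H⁺]/K1 = 10^-0.93 = 0.11749, K2/[H⁺] = 10^-2.02 = 0.0095499
α₁ = 1/(1 + 0.11749 + 0.0095499) = 1/1.1270 = 0.8873; α₂ = α₁·K2/[H⁺] = 0.008473
α₁ + 2α₂ = 0.9042
DIC = CA / (α₁ + 2α₂) = 1.86 / 0.9042 = 2.06 mmol/kg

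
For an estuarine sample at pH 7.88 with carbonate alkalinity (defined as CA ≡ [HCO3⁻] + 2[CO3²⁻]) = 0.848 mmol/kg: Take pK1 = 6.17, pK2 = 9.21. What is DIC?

DIC = 0.827 mmol/kg

CA = [HCO3⁻] + 2[CO3²⁻] = (α₁ + 2α₂)·DIC
At pH 7.88: [H⁺]/K1 = 10^-1.71 = 0.019498, K2/[H⁺] = 10^-1.33 = 0.046774
α₁ = 1/(1 + 0.019498 + 0.046774) = 1/1.0663 = 0.9378; α₂ = α₁·K2/[H⁺] = 0.04387
α₁ + 2α₂ = 1.0256
DIC = CA / (α₁ + 2α₂) = 0.848 / 1.0256 = 0.827 mmol/kg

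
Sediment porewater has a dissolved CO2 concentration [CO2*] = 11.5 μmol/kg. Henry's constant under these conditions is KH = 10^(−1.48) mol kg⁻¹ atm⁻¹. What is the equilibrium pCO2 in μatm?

KH = 10^(−1.48) = 3.311×10^-2 mol kg⁻¹ atm⁻¹
pCO2 = [CO2*]/KH = 11.5×10^-6 / 3.311×10^-2 = 3.47×10^-4 atm = 347 μatm

pCO2 = 347 μatm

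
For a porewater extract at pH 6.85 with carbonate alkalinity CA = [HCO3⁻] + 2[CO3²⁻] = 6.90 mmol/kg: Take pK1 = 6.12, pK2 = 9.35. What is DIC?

DIC = 8.16 mmol/kg

CA = [HCO3⁻] + 2[CO3²⁻] = (α₁ + 2α₂)·DIC
At pH 6.85: [H⁺]/K1 = 10^-0.73 = 0.18621, K2/[H⁺] = 10^-2.50 = 0.0031623
α₁ = 1/(1 + 0.18621 + 0.0031623) = 1/1.1894 = 0.8408; α₂ = α₁·K2/[H⁺] = 0.002659
α₁ + 2α₂ = 0.8461
DIC = CA / (α₁ + 2α₂) = 6.90 / 0.8461 = 8.16 mmol/kg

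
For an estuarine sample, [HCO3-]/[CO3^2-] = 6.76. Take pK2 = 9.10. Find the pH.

pH = 8.27

From K2 = [H⁺][CO3^2-]/[HCO3-]:  pH = pK2 − log₁₀([HCO3-]/[CO3^2-])
log₁₀(6.76) = +0.830
pH = 9.10 − (+0.830) = 8.27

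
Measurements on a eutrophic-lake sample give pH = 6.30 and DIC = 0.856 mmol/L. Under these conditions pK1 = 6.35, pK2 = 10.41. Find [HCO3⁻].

[HCO3⁻] = 0.403 mmol/L

α₁ = 1 / (1 + [H⁺]/K1 + K2/[H⁺]) = 1 / (1 + 10^+0.05 + 10^-4.11)
   = 1 / (1 + 1.1220 + 7.7625×10^-5) = 1/2.1221 = 0.4712
[HCO3⁻] = α₁ × DIC = 0.4712 × 0.856 = 0.403 mmol/L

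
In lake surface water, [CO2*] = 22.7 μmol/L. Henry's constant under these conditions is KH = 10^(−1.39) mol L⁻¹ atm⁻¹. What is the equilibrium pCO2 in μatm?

KH = 10^(−1.39) = 4.074×10^-2 mol L⁻¹ atm⁻¹
pCO2 = [CO2*]/KH = 22.7×10^-6 / 4.074×10^-2 = 5.57×10^-4 atm = 557 μatm

pCO2 = 557 μatm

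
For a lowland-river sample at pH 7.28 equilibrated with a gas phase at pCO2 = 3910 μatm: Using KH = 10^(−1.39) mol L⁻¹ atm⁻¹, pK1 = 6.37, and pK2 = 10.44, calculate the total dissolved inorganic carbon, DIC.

[CO2*] = KH · pCO2 = 10^(−1.39) × 3910×10^-6 = 1.593×10^-4 mol/L
α₀ = 1/(1 + K1/[H⁺] + K1K2/[H⁺]²) = 1/(1 + 10^+0.91 + 10^-2.25) = 0.1095
DIC = [CO2*]/α₀ = 1.593×10^-4 / 0.1095 = 1.45 mmol/L

DIC = 1.45 mmol/L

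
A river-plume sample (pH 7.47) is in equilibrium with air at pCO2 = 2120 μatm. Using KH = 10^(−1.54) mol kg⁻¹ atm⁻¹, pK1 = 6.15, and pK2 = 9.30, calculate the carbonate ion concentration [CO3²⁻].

[CO3²⁻] = 18.9 μmol/kg

[CO2*] = KH · pCO2 = 10^(−1.54) × 2120×10^-6 = 6.114×10^-5 mol/kg
α₀ = 1/(1 + K1/[H⁺] + K1K2/[H⁺]²) = 1/(1 + 10^+1.32 + 10^-0.51) = 0.04504
DIC = [CO2*]/α₀ = 6.114×10^-5 / 0.04504 = 1.357 mmol/kg
[CO3²⁻] = α₂·DIC; α₂ = 0.01392, so [CO3²⁻] = 0.01392 × 1.357 = 0.0189 mmol/kg = 18.9 μmol/kg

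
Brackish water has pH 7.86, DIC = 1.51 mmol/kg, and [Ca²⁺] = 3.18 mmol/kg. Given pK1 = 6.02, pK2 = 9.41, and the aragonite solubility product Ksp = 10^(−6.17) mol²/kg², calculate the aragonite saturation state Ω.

α₂ = 1 / (1 + [H⁺]/K2 + [H⁺]²/(K1K2)) = 1 / (1 + 10^+1.55 + 10^-0.29)
   = 1 / (1 + 35.481 + 0.51286) = 1/36.994 = 0.02703
[CO3²⁻] = α₂ × DIC = 0.02703 × 1.51 = 0.04082 mmol/kg
Ksp = 10^(−6.17) = 6.761×10^-7
Ω = [Ca²⁺][CO3²⁻]/Ksp = (3.18×10^-3)(4.082×10^-5) / 6.761×10^-7 = 0.192

Ω = 0.192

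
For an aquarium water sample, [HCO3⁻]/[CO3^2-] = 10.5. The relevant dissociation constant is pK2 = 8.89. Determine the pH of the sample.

pH = 7.87

From K2 = [H⁺][CO3^2-]/[HCO3⁻]:  pH = pK2 − log₁₀([HCO3⁻]/[CO3^2-])
log₁₀(10.5) = +1.021
pH = 8.89 − (+1.021) = 7.87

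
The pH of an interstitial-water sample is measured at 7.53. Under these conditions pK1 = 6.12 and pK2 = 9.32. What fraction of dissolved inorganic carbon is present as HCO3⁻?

α₁ = 1 / (1 + [H⁺]/K1 + K2/[H⁺]) = 1 / (1 + 10^-1.41 + 10^-1.79)
   = 1 / (1 + 0.038905 + 0.016218) = 1/1.0551 = 0.9478

α₁ = 0.948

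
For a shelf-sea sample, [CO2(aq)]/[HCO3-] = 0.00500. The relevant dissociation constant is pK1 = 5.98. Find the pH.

pH = 8.28

From K1 = [H⁺][HCO3-]/[CO2(aq)]:  pH = pK1 − log₁₀([CO2(aq)]/[HCO3-])
log₁₀(0.00500) = -2.301
pH = 5.98 − (-2.301) = 8.28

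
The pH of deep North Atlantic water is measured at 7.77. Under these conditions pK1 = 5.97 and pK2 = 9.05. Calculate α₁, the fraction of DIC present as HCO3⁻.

α₁ = 1 / (1 + [H⁺]/K1 + K2/[H⁺]) = 1 / (1 + 10^-1.80 + 10^-1.28)
   = 1 / (1 + 0.015849 + 0.052481) = 1/1.0683 = 0.9360

α₁ = 0.936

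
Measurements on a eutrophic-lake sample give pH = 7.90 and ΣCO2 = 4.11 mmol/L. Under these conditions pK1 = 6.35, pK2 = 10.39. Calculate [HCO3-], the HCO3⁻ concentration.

α₁ = 1 / (1 + [H⁺]/K1 + K2/[H⁺]) = 1 / (1 + 10^-1.55 + 10^-2.49)
   = 1 / (1 + 0.028184 + 0.0032359) = 1/1.0314 = 0.9695
[HCO3⁻] = α₁ × DIC = 0.9695 × 4.11 = 3.98 mmol/L

[HCO3⁻] = 3.98 mmol/L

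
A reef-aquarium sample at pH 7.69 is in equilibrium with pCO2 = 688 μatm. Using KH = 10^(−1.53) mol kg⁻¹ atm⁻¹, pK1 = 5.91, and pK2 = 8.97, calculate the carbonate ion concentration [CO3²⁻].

[CO3²⁻] = 0.0642 mmol/kg

[CO2*] = KH · pCO2 = 10^(−1.53) × 688×10^-6 = 2.030×10^-5 mol/kg
α₀ = 1/(1 + K1/[H⁺] + K1K2/[H⁺]²) = 1/(1 + 10^+1.78 + 10^+0.50) = 0.01552
DIC = [CO2*]/α₀ = 2.030×10^-5 / 0.01552 = 1.308 mmol/kg
[CO3²⁻] = α₂·DIC; α₂ = 0.04909, so [CO3²⁻] = 0.04909 × 1.308 = 0.0642 mmol/kg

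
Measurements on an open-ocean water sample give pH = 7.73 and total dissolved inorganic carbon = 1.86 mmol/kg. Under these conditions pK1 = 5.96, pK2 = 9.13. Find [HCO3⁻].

[HCO3⁻] = 1.76 mmol/kg

α₁ = 1 / (1 + [H⁺]/K1 + K2/[H⁺]) = 1 / (1 + 10^-1.77 + 10^-1.40)
   = 1 / (1 + 0.016982 + 0.039811) = 1/1.0568 = 0.9463
[HCO3⁻] = α₁ × DIC = 0.9463 × 1.86 = 1.76 mmol/kg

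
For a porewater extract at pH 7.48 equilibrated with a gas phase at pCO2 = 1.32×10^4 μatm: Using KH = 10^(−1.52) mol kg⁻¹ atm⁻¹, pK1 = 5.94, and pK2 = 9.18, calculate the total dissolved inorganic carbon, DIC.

DIC = 14.5 mmol/kg

[CO2*] = KH · pCO2 = 10^(−1.52) × 1.32×10^4×10^-6 = 3.986×10^-4 mol/kg
α₀ = 1/(1 + K1/[H⁺] + K1K2/[H⁺]²) = 1/(1 + 10^+1.54 + 10^-0.16) = 0.02750
DIC = [CO2*]/α₀ = 3.986×10^-4 / 0.02750 = 14.5 mmol/kg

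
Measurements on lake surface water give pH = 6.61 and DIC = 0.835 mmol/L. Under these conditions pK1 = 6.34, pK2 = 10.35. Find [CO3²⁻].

[CO3²⁻] = 0.0988 μmol/L

α₂ = 1 / (1 + [H⁺]/K2 + [H⁺]²/(K1K2)) = 1 / (1 + 10^+3.74 + 10^+3.47)
   = 1 / (1 + 5495.4 + 2951.2) = 1/8447.6 = 0.0001184
[CO3²⁻] = α₂ × DIC = 0.0001184 × 0.835 = 9.88×10^-5 mmol/L = 0.0988 μmol/L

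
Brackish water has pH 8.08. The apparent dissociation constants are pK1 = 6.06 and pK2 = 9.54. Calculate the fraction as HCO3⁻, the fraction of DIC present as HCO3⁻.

α₁ = 1 / (1 + [H⁺]/K1 + K2/[H⁺]) = 1 / (1 + 10^-2.02 + 10^-1.46)
   = 1 / (1 + 0.0095499 + 0.034674) = 1/1.0442 = 0.9576

α₁ = 0.958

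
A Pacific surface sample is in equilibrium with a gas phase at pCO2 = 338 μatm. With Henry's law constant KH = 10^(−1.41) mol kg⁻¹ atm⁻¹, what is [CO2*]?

[CO2*] = 13.1 μmol/kg

KH = 10^(−1.41) = 3.890×10^-2 mol kg⁻¹ atm⁻¹
[CO2*] = KH · pCO2 = 3.890×10^-2 × 338×10^-6 atm = 1.31×10^-5 mol/kg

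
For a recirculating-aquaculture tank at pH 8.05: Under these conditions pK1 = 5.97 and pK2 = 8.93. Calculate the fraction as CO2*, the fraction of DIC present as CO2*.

α₀ = 0.00730

α₀ = 1 / (1 + K1/[H⁺] + K1K2/[H⁺]²) = 1 / (1 + 10^+2.08 + 10^+1.20)
   = 1 / (1 + 120.23 + 15.849) = 1/137.08 = 0.007295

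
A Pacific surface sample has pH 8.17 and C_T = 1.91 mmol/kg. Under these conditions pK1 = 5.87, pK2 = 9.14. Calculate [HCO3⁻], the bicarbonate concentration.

[HCO3⁻] = 1.72 mmol/kg

α₁ = 1 / (1 + [H⁺]/K1 + K2/[H⁺]) = 1 / (1 + 10^-2.30 + 10^-0.97)
   = 1 / (1 + 0.0050119 + 0.10715) = 1/1.1122 = 0.8991
[HCO3⁻] = α₁ × DIC = 0.8991 × 1.91 = 1.72 mmol/kg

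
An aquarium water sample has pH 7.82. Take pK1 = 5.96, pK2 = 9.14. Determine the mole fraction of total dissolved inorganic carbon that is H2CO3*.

α₀ = 0.0130

α₀ = 1 / (1 + K1/[H⁺] + K1K2/[H⁺]²) = 1 / (1 + 10^+1.86 + 10^+0.54)
   = 1 / (1 + 72.444 + 3.4674) = 1/76.911 = 0.01300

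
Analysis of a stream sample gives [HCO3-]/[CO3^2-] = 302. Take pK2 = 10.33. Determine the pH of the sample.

From K2 = [H⁺][CO3^2-]/[HCO3-]:  pH = pK2 − log₁₀([HCO3-]/[CO3^2-])
log₁₀(302) = +2.480
pH = 10.33 − (+2.480) = 7.85

pH = 7.85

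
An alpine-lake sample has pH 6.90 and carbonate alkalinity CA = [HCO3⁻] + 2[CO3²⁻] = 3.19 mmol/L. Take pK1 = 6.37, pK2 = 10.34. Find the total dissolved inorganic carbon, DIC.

CA = [HCO3⁻] + 2[CO3²⁻] = (α₁ + 2α₂)·DIC
At pH 6.90: [H⁺]/K1 = 10^-0.53 = 0.29512, K2/[H⁺] = 10^-3.44 = 0.00036308
α₁ = 1/(1 + 0.29512 + 0.00036308) = 1/1.2955 = 0.7719; α₂ = α₁·K2/[H⁺] = 0.0002803
α₁ + 2α₂ = 0.7725
DIC = CA / (α₁ + 2α₂) = 3.19 / 0.7725 = 4.13 mmol/L

DIC = 4.13 mmol/L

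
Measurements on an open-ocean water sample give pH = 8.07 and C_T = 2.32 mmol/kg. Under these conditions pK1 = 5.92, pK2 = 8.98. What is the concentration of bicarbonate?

α₁ = 1 / (1 + [H⁺]/K1 + K2/[H⁺]) = 1 / (1 + 10^-2.15 + 10^-0.91)
   = 1 / (1 + 0.0070795 + 0.12303) = 1/1.1301 = 0.8849
[HCO3⁻] = α₁ × DIC = 0.8849 × 2.32 = 2.05 mmol/kg

[HCO3⁻] = 2.05 mmol/kg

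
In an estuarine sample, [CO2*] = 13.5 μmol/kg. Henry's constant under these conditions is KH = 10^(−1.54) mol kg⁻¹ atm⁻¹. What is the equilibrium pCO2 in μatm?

pCO2 = 468 μatm

KH = 10^(−1.54) = 2.884×10^-2 mol kg⁻¹ atm⁻¹
pCO2 = [CO2*]/KH = 13.5×10^-6 / 2.884×10^-2 = 4.68×10^-4 atm = 468 μatm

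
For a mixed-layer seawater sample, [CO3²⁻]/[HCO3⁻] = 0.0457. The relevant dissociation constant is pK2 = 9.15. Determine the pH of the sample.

pH = 7.81

From K2 = [H⁺][CO3²⁻]/[HCO3⁻]:  pH = pK2 + log₁₀([CO3²⁻]/[HCO3⁻])
log₁₀(0.0457) = -1.340
pH = 9.15 + (-1.340) = 7.81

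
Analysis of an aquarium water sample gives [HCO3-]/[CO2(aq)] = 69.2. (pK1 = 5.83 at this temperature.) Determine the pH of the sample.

From K1 = [H⁺][HCO3-]/[CO2(aq)]:  pH = pK1 + log₁₀([HCO3-]/[CO2(aq)])
log₁₀(69.2) = +1.840
pH = 5.83 + (+1.840) = 7.67

pH = 7.67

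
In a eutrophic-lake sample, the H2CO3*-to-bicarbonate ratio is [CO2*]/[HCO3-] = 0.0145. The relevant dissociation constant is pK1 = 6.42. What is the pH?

pH = 8.26

From K1 = [H⁺][HCO3-]/[CO2*]:  pH = pK1 − log₁₀([CO2*]/[HCO3-])
log₁₀(0.0145) = -1.839
pH = 6.42 − (-1.839) = 8.26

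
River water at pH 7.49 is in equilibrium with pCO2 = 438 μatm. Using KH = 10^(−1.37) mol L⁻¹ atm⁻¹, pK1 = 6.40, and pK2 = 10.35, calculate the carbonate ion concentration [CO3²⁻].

[CO3²⁻] = 0.317 μmol/L

[CO2*] = KH · pCO2 = 10^(−1.37) × 438×10^-6 = 1.868×10^-5 mol/L
α₀ = 1/(1 + K1/[H⁺] + K1K2/[H⁺]²) = 1/(1 + 10^+1.09 + 10^-1.77) = 0.07508
DIC = [CO2*]/α₀ = 1.868×10^-5 / 0.07508 = 0.2489 mmol/L
[CO3²⁻] = α₂·DIC; α₂ = 0.001275, so [CO3²⁻] = 0.001275 × 0.2489 = 0.000317 mmol/L = 0.317 μmol/L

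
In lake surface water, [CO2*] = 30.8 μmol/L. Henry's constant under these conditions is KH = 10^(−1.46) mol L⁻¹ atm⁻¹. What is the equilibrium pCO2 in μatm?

KH = 10^(−1.46) = 3.467×10^-2 mol L⁻¹ atm⁻¹
pCO2 = [CO2*]/KH = 30.8×10^-6 / 3.467×10^-2 = 8.88×10^-4 atm = 888 μatm

pCO2 = 888 μatm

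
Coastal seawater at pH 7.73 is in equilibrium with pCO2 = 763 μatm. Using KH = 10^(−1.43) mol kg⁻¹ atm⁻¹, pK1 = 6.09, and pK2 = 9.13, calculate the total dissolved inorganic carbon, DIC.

DIC = 1.32 mmol/kg

[CO2*] = KH · pCO2 = 10^(−1.43) × 763×10^-6 = 2.835×10^-5 mol/kg
α₀ = 1/(1 + K1/[H⁺] + K1K2/[H⁺]²) = 1/(1 + 10^+1.64 + 10^+0.24) = 0.02156
DIC = [CO2*]/α₀ = 2.835×10^-5 / 0.02156 = 1.32 mmol/kg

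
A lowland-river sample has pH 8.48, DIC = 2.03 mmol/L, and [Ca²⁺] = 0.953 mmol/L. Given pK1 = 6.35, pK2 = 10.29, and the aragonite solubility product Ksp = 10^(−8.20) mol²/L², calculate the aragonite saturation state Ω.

α₂ = 1 / (1 + [H⁺]/K2 + [H⁺]²/(K1K2)) = 1 / (1 + 10^+1.81 + 10^-0.32)
   = 1 / (1 + 64.565 + 0.47863) = 1/66.044 = 0.01514
[CO3²⁻] = α₂ × DIC = 0.01514 × 2.03 = 0.03074 mmol/L
Ksp = 10^(−8.20) = 6.310×10^-9
Ω = [Ca²⁺][CO3²⁻]/Ksp = (0.953×10^-3)(3.074×10^-5) / 6.310×10^-9 = 4.64

Ω = 4.64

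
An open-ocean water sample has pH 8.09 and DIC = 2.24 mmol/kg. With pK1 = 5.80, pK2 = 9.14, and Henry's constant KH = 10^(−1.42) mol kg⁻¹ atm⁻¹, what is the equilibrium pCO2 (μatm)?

α₀ = 1 / (1 + K1/[H⁺] + K1K2/[H⁺]²) = 1 / (1 + 10^+2.29 + 10^+1.24)
   = 1 / (1 + 194.98 + 17.378) = 1/213.36 = 0.004687
[CO2*] = α₀ × DIC = 0.004687 × 2.24 = 0.01050 mmol/kg = 10.50 μmol/kg
pCO2 = [CO2*]/KH = 1.050×10^-5 / 3.802×10^-2 = 276 μatm

pCO2 = 276 μatm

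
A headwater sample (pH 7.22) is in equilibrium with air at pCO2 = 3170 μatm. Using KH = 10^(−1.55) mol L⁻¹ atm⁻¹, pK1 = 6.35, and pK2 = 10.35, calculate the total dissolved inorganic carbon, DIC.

DIC = 0.752 mmol/L

[CO2*] = KH · pCO2 = 10^(−1.55) × 3170×10^-6 = 8.934×10^-5 mol/L
α₀ = 1/(1 + K1/[H⁺] + K1K2/[H⁺]²) = 1/(1 + 10^+0.87 + 10^-2.26) = 0.1188
DIC = [CO2*]/α₀ = 8.934×10^-5 / 0.1188 = 0.752 mmol/L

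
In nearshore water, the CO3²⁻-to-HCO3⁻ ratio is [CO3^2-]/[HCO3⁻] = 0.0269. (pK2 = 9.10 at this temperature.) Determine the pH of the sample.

From K2 = [H⁺][CO3^2-]/[HCO3⁻]:  pH = pK2 + log₁₀([CO3^2-]/[HCO3⁻])
log₁₀(0.0269) = -1.570
pH = 9.10 + (-1.570) = 7.53

pH = 7.53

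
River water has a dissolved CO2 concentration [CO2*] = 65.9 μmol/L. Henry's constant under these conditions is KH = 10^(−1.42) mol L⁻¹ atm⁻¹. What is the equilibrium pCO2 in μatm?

KH = 10^(−1.42) = 3.802×10^-2 mol L⁻¹ atm⁻¹
pCO2 = [CO2*]/KH = 65.9×10^-6 / 3.802×10^-2 = 1.73×10^-3 atm = 1730 μatm

pCO2 = 1730 μatm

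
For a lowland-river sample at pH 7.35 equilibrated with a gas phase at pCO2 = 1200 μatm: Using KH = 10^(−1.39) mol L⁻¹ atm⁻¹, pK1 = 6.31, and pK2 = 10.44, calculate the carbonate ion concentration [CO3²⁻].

[CO2*] = KH · pCO2 = 10^(−1.39) × 1200×10^-6 = 4.889×10^-5 mol/L
α₀ = 1/(1 + K1/[H⁺] + K1K2/[H⁺]²) = 1/(1 + 10^+1.04 + 10^-2.05) = 0.08352
DIC = [CO2*]/α₀ = 4.889×10^-5 / 0.08352 = 0.5853 mmol/L
[CO3²⁻] = α₂·DIC; α₂ = 0.0007443, so [CO3²⁻] = 0.0007443 × 0.5853 = 0.000436 mmol/L = 0.436 μmol/L

[CO3²⁻] = 0.436 μmol/L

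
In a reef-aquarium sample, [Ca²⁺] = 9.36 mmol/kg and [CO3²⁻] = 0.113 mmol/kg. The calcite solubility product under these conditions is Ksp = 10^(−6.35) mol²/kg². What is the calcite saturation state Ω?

Ksp = 10^(−6.35) = 4.467×10^-7
Ω = [Ca²⁺][CO3²⁻]/Ksp = (9.36×10^-3)(0.113×10^-3) / 4.467×10^-7 = 2.37

Ω = 2.37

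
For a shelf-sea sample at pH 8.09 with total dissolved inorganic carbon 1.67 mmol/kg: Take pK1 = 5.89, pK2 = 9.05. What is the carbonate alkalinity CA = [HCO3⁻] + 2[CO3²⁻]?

CA = [HCO3⁻] + 2[CO3²⁻] = (α₁ + 2α₂)·DIC
At pH 8.09: [H⁺]/K1 = 10^-2.20 = 0.0063096, K2/[H⁺] = 10^-0.96 = 0.10965
α₁ = 1/(1 + 0.0063096 + 0.10965) = 1/1.1160 = 0.8961; α₂ = α₁·K2/[H⁺] = 0.09825
α₁ + 2α₂ = 1.0926
CA = 1.0926 × 1.67 = 1.82 mmol/kg

CA = 1.82 mmol/kg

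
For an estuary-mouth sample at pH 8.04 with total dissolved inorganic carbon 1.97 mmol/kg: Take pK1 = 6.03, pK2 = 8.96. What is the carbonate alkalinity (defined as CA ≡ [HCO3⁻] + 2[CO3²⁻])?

CA = [HCO3⁻] + 2[CO3²⁻] = (α₁ + 2α₂)·DIC
At pH 8.04: [H⁺]/K1 = 10^-2.01 = 0.0097724, K2/[H⁺] = 10^-0.92 = 0.12023
α₁ = 1/(1 + 0.0097724 + 0.12023) = 1/1.1300 = 0.8850; α₂ = α₁·K2/[H⁺] = 0.1064
α₁ + 2α₂ = 1.0977
CA = 1.0977 × 1.97 = 2.16 mmol/kg

CA = 2.16 mmol/kg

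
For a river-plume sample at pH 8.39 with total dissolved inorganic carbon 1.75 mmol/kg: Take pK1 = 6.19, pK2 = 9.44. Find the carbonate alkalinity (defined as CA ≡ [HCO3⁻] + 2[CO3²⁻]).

CA = 1.88 mmol/kg

CA = [HCO3⁻] + 2[CO3²⁻] = (α₁ + 2α₂)·DIC
At pH 8.39: [H⁺]/K1 = 10^-2.20 = 0.0063096, K2/[H⁺] = 10^-1.05 = 0.089125
α₁ = 1/(1 + 0.0063096 + 0.089125) = 1/1.0954 = 0.9129; α₂ = α₁·K2/[H⁺] = 0.08136
α₁ + 2α₂ = 1.0756
CA = 1.0756 × 1.75 = 1.88 mmol/kg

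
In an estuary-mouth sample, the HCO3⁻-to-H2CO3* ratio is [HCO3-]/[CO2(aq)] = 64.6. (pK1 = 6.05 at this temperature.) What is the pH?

pH = 7.86

From K1 = [H⁺][HCO3-]/[CO2(aq)]:  pH = pK1 + log₁₀([HCO3-]/[CO2(aq)])
log₁₀(64.6) = +1.810
pH = 6.05 + (+1.810) = 7.86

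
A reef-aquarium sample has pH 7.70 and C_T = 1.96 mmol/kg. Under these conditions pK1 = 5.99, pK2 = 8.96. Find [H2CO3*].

[CO2*] = 0.0356 mmol/kg

α₀ = 1 / (1 + K1/[H⁺] + K1K2/[H⁺]²) = 1 / (1 + 10^+1.71 + 10^+0.45)
   = 1 / (1 + 51.286 + 2.8184) = 1/55.105 = 0.01815
[CO2*] = α₀ × DIC = 0.01815 × 1.96 = 0.0356 mmol/kg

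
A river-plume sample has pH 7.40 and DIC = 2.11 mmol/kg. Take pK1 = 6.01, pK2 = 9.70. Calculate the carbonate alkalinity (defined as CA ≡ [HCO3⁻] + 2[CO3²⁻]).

CA = 2.04 mmol/kg

CA = [HCO3⁻] + 2[CO3²⁻] = (α₁ + 2α₂)·DIC
At pH 7.40: [H⁺]/K1 = 10^-1.39 = 0.040738, K2/[H⁺] = 10^-2.30 = 0.0050119
α₁ = 1/(1 + 0.040738 + 0.0050119) = 1/1.0457 = 0.9563; α₂ = α₁·K2/[H⁺] = 0.004793
α₁ + 2α₂ = 0.9658
CA = 0.9658 × 2.11 = 2.04 mmol/kg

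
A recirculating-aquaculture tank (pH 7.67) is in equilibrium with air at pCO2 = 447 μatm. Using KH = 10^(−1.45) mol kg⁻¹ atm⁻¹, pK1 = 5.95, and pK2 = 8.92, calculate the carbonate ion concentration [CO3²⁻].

[CO3²⁻] = 0.0468 mmol/kg

[CO2*] = KH · pCO2 = 10^(−1.45) × 447×10^-6 = 1.586×10^-5 mol/kg
α₀ = 1/(1 + K1/[H⁺] + K1K2/[H⁺]²) = 1/(1 + 10^+1.72 + 10^+0.47) = 0.01772
DIC = [CO2*]/α₀ = 1.586×10^-5 / 0.01772 = 0.8950 mmol/kg
[CO3²⁻] = α₂·DIC; α₂ = 0.05230, so [CO3²⁻] = 0.05230 × 0.8950 = 0.0468 mmol/kg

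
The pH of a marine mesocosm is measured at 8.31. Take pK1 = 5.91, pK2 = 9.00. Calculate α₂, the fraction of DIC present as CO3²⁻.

α₂ = 0.169

α₂ = 1 / (1 + [H⁺]/K2 + [H⁺]²/(K1K2)) = 1 / (1 + 10^+0.69 + 10^-1.71)
   = 1 / (1 + 4.8978 + 0.019498) = 1/5.9173 = 0.1690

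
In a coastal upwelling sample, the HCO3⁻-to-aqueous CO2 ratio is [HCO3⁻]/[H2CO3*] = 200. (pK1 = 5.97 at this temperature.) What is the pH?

pH = 8.27

From K1 = [H⁺][HCO3⁻]/[H2CO3*]:  pH = pK1 + log₁₀([HCO3⁻]/[H2CO3*])
log₁₀(200) = +2.301
pH = 5.97 + (+2.301) = 8.27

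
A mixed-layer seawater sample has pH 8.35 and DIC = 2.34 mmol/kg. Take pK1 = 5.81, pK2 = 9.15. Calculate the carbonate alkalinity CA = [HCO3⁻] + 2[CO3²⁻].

CA = [HCO3⁻] + 2[CO3²⁻] = (α₁ + 2α₂)·DIC
At pH 8.35: [H⁺]/K1 = 10^-2.54 = 0.0028840, K2/[H⁺] = 10^-0.80 = 0.15849
α₁ = 1/(1 + 0.0028840 + 0.15849) = 1/1.1614 = 0.8610; α₂ = α₁·K2/[H⁺] = 0.1365
α₁ + 2α₂ = 1.1340
CA = 1.1340 × 2.34 = 2.65 mmol/kg

CA = 2.65 mmol/kg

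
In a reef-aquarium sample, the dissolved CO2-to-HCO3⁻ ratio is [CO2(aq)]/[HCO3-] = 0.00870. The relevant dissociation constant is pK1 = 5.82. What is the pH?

pH = 7.88

From K1 = [H⁺][HCO3-]/[CO2(aq)]:  pH = pK1 − log₁₀([CO2(aq)]/[HCO3-])
log₁₀(0.00870) = -2.060
pH = 5.82 − (-2.060) = 7.88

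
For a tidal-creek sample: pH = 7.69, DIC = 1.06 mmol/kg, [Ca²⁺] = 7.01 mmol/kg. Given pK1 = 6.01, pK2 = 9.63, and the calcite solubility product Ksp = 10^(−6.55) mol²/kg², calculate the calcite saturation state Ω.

Ω = 0.293

α₂ = 1 / (1 + [H⁺]/K2 + [H⁺]²/(K1K2)) = 1 / (1 + 10^+1.94 + 10^+0.26)
   = 1 / (1 + 87.096 + 1.8197) = 1/89.916 = 0.01112
[CO3²⁻] = α₂ × DIC = 0.01112 × 1.06 = 0.01179 mmol/kg = 11.79 μmol/kg
Ksp = 10^(−6.55) = 2.818×10^-7
Ω = [Ca²⁺][CO3²⁻]/Ksp = (7.01×10^-3)(1.179×10^-5) / 2.818×10^-7 = 0.293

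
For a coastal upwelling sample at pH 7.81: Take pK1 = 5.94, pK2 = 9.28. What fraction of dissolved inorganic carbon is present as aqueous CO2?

α₀ = 0.0129

α₀ = 1 / (1 + K1/[H⁺] + K1K2/[H⁺]²) = 1 / (1 + 10^+1.87 + 10^+0.40)
   = 1 / (1 + 74.131 + 2.5119) = 1/77.643 = 0.01288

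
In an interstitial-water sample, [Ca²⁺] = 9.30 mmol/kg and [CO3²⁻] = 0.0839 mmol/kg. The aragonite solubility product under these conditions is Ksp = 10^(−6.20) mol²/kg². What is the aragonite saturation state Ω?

Ω = 1.24

Ksp = 10^(−6.20) = 6.310×10^-7
Ω = [Ca²⁺][CO3²⁻]/Ksp = (9.30×10^-3)(0.0839×10^-3) / 6.310×10^-7 = 1.24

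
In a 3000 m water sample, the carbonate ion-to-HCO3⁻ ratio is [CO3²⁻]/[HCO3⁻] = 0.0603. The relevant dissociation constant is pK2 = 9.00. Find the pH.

From K2 = [H⁺][CO3²⁻]/[HCO3⁻]:  pH = pK2 + log₁₀([CO3²⁻]/[HCO3⁻])
log₁₀(0.0603) = -1.220
pH = 9.00 + (-1.220) = 7.78

pH = 7.78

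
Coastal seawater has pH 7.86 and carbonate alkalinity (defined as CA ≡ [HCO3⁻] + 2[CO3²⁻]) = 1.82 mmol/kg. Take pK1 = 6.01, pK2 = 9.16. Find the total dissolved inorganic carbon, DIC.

CA = [HCO3⁻] + 2[CO3²⁻] = (α₁ + 2α₂)·DIC
At pH 7.86: [H⁺]/K1 = 10^-1.85 = 0.014125, K2/[H⁺] = 10^-1.30 = 0.050119
α₁ = 1/(1 + 0.014125 + 0.050119) = 1/1.0642 = 0.9396; α₂ = α₁·K2/[H⁺] = 0.04709
α₁ + 2α₂ = 1.0338
DIC = CA / (α₁ + 2α₂) = 1.82 / 1.0338 = 1.76 mmol/kg

DIC = 1.76 mmol/kg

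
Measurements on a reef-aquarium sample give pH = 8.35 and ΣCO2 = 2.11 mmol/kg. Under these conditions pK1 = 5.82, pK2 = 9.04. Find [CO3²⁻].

α₂ = 1 / (1 + [H⁺]/K2 + [H⁺]²/(K1K2)) = 1 / (1 + 10^+0.69 + 10^-1.84)
   = 1 / (1 + 4.8978 + 0.014454) = 1/5.9122 = 0.1691
[CO3²⁻] = α₂ × DIC = 0.1691 × 2.11 = 0.357 mmol/kg

[CO3²⁻] = 0.357 mmol/kg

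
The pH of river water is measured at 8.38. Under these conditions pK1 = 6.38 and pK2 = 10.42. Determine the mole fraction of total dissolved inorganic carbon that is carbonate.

α₂ = 1 / (1 + [H⁺]/K2 + [H⁺]²/(K1K2)) = 1 / (1 + 10^+2.04 + 10^+0.04)
   = 1 / (1 + 109.65 + 1.0965) = 1/111.74 = 0.008949

α₂ = 0.00895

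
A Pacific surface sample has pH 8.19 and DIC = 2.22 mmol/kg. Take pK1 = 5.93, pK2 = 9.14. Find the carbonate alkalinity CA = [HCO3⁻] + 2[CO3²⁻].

CA = 2.43 mmol/kg

CA = [HCO3⁻] + 2[CO3²⁻] = (α₁ + 2α₂)·DIC
At pH 8.19: [H⁺]/K1 = 10^-2.26 = 0.0054954, K2/[H⁺] = 10^-0.95 = 0.11220
α₁ = 1/(1 + 0.0054954 + 0.11220) = 1/1.1177 = 0.8947; α₂ = α₁·K2/[H⁺] = 0.1004
α₁ + 2α₂ = 1.0955
CA = 1.0955 × 2.22 = 2.43 mmol/kg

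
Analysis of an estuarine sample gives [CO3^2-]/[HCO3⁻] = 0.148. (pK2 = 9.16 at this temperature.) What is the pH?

From K2 = [H⁺][CO3^2-]/[HCO3⁻]:  pH = pK2 + log₁₀([CO3^2-]/[HCO3⁻])
log₁₀(0.148) = -0.830
pH = 9.16 + (-0.830) = 8.33

pH = 8.33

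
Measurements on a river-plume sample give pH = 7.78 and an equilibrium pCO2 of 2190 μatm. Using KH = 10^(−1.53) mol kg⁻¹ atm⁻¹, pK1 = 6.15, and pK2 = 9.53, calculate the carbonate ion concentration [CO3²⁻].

[CO3²⁻] = 0.0490 mmol/kg

[CO2*] = KH · pCO2 = 10^(−1.53) × 2190×10^-6 = 6.463×10^-5 mol/kg
α₀ = 1/(1 + K1/[H⁺] + K1K2/[H⁺]²) = 1/(1 + 10^+1.63 + 10^-0.12) = 0.02251
DIC = [CO2*]/α₀ = 6.463×10^-5 / 0.02251 = 2.871 mmol/kg
[CO3²⁻] = α₂·DIC; α₂ = 0.01708, so [CO3²⁻] = 0.01708 × 2.871 = 0.0490 mmol/kg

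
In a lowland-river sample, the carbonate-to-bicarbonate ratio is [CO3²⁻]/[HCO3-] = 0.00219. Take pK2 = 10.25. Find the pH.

From K2 = [H⁺][CO3²⁻]/[HCO3-]:  pH = pK2 + log₁₀([CO3²⁻]/[HCO3-])
log₁₀(0.00219) = -2.660
pH = 10.25 + (-2.660) = 7.59

pH = 7.59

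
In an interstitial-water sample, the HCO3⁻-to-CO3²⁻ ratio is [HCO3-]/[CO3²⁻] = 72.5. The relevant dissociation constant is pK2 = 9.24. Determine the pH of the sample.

From K2 = [H⁺][CO3²⁻]/[HCO3-]:  pH = pK2 − log₁₀([HCO3-]/[CO3²⁻])
log₁₀(72.5) = +1.860
pH = 9.24 − (+1.860) = 7.38

pH = 7.38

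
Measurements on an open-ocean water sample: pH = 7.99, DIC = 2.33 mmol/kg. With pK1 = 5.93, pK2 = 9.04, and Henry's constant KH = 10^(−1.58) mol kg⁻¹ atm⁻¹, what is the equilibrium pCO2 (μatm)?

pCO2 = 703 μatm

α₀ = 1 / (1 + K1/[H⁺] + K1K2/[H⁺]²) = 1 / (1 + 10^+2.06 + 10^+1.01)
   = 1 / (1 + 114.82 + 10.233) = 1/126.05 = 0.007933
[CO2*] = α₀ × DIC = 0.007933 × 2.33 = 0.01848 mmol/kg = 18.48 μmol/kg
pCO2 = [CO2*]/KH = 1.848×10^-5 / 2.630×10^-2 = 703 μatm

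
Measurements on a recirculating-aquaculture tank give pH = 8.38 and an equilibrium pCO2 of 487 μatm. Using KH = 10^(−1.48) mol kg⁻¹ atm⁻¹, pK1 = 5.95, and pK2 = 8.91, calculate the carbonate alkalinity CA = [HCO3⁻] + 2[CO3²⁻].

[CO2*] = KH · pCO2 = 10^(−1.48) × 487×10^-6 = 1.613×10^-5 mol/kg
α₀ = 1/(1 + K1/[H⁺] + K1K2/[H⁺]²) = 1/(1 + 10^+2.43 + 10^+1.90) = 0.002861
DIC = [CO2*]/α₀ = 1.613×10^-5 / 0.002861 = 5.637 mmol/kg
CA = (α₁ + 2α₂)·DIC = (0.7699 + 2×0.2272) × 5.637 = 6.90 mmol/kg

CA = 6.90 mmol/kg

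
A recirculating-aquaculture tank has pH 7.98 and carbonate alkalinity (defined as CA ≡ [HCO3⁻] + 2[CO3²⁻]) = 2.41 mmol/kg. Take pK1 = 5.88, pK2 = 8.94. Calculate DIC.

CA = [HCO3⁻] + 2[CO3²⁻] = (α₁ + 2α₂)·DIC
At pH 7.98: [H⁺]/K1 = 10^-2.10 = 0.0079433, K2/[H⁺] = 10^-0.96 = 0.10965
α₁ = 1/(1 + 0.0079433 + 0.10965) = 1/1.1176 = 0.8948; α₂ = α₁·K2/[H⁺] = 0.09811
α₁ + 2α₂ = 1.0910
DIC = CA / (α₁ + 2α₂) = 2.41 / 1.0910 = 2.21 mmol/kg

DIC = 2.21 mmol/kg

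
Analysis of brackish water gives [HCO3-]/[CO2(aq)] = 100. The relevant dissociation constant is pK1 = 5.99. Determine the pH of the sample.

From K1 = [H⁺][HCO3-]/[CO2(aq)]:  pH = pK1 + log₁₀([HCO3-]/[CO2(aq)])
log₁₀(100) = +2.000
pH = 5.99 + (+2.000) = 7.99

pH = 7.99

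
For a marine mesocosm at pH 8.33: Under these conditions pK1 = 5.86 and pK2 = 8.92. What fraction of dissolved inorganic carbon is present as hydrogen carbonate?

α₁ = 0.793

α₁ = 1 / (1 + [H⁺]/K1 + K2/[H⁺]) = 1 / (1 + 10^-2.47 + 10^-0.59)
   = 1 / (1 + 0.0033884 + 0.25704) = 1/1.2604 = 0.7934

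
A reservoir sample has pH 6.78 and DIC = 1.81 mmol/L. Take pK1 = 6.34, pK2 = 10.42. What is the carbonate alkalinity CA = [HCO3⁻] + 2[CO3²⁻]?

CA = 1.33 mmol/L

CA = [HCO3⁻] + 2[CO3²⁻] = (α₁ + 2α₂)·DIC
At pH 6.78: [H⁺]/K1 = 10^-0.44 = 0.36308, K2/[H⁺] = 10^-3.64 = 0.00022909
α₁ = 1/(1 + 0.36308 + 0.00022909) = 1/1.3633 = 0.7335; α₂ = α₁·K2/[H⁺] = 0.0001680
α₁ + 2α₂ = 0.7338
CA = 0.7338 × 1.81 = 1.33 mmol/L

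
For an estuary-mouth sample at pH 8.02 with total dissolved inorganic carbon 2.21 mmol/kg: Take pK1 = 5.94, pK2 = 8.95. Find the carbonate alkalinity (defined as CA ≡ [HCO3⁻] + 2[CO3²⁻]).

CA = [HCO3⁻] + 2[CO3²⁻] = (α₁ + 2α₂)·DIC
At pH 8.02: [H⁺]/K1 = 10^-2.08 = 0.0083176, K2/[H⁺] = 10^-0.93 = 0.11749
α₁ = 1/(1 + 0.0083176 + 0.11749) = 1/1.1258 = 0.8883; α₂ = α₁·K2/[H⁺] = 0.1044
α₁ + 2α₂ = 1.0970
CA = 1.0970 × 2.21 = 2.42 mmol/kg

CA = 2.42 mmol/kg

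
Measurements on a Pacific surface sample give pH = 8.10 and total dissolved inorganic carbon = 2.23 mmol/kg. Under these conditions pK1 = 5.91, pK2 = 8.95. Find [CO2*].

[CO2*] = 12.5 μmol/kg

α₀ = 1 / (1 + K1/[H⁺] + K1K2/[H⁺]²) = 1 / (1 + 10^+2.19 + 10^+1.34)
   = 1 / (1 + 154.88 + 21.878) = 1/177.76 = 0.005626
[CO2*] = α₀ × DIC = 0.005626 × 2.23 = 0.0125 mmol/kg = 12.5 μmol/kg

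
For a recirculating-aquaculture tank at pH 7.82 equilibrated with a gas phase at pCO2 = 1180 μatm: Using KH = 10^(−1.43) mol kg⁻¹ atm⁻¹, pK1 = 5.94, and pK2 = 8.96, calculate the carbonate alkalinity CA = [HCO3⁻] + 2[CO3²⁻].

[CO2*] = KH · pCO2 = 10^(−1.43) × 1180×10^-6 = 4.384×10^-5 mol/kg
α₀ = 1/(1 + K1/[H⁺] + K1K2/[H⁺]²) = 1/(1 + 10^+1.88 + 10^+0.74) = 0.01214
DIC = [CO2*]/α₀ = 4.384×10^-5 / 0.01214 = 3.610 mmol/kg
CA = (α₁ + 2α₂)·DIC = (0.9211 + 2×0.06673) × 3.610 = 3.81 mmol/kg

CA = 3.81 mmol/kg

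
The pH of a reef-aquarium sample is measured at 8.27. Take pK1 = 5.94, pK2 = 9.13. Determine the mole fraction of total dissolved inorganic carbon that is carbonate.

α₂ = 0.121

α₂ = 1 / (1 + [H⁺]/K2 + [H⁺]²/(K1K2)) = 1 / (1 + 10^+0.86 + 10^-1.47)
   = 1 / (1 + 7.2444 + 0.033884) = 1/8.2782 = 0.1208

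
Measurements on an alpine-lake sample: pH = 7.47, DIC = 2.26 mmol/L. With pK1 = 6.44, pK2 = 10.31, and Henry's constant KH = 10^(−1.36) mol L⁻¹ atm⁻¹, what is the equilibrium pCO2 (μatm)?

α₀ = 1 / (1 + K1/[H⁺] + K1K2/[H⁺]²) = 1 / (1 + 10^+1.03 + 10^-1.81)
   = 1 / (1 + 10.715 + 0.015488) = 1/11.731 = 0.08525
[CO2*] = α₀ × DIC = 0.08525 × 2.26 = 0.1927 mmol/L
pCO2 = [CO2*]/KH = 1.927×10^-4 / 4.365×10^-2 = 4410 μatm

pCO2 = 4410 μatm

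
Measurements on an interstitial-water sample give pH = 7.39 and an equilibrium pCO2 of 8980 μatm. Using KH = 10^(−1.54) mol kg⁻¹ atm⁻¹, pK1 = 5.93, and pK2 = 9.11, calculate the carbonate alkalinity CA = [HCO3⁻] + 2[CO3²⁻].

[CO2*] = KH · pCO2 = 10^(−1.54) × 8980×10^-6 = 2.590×10^-4 mol/kg
α₀ = 1/(1 + K1/[H⁺] + K1K2/[H⁺]²) = 1/(1 + 10^+1.46 + 10^-0.26) = 0.03291
DIC = [CO2*]/α₀ = 2.590×10^-4 / 0.03291 = 7.871 mmol/kg
CA = (α₁ + 2α₂)·DIC = (0.9490 + 2×0.01808) × 7.871 = 7.75 mmol/kg

CA = 7.75 mmol/kg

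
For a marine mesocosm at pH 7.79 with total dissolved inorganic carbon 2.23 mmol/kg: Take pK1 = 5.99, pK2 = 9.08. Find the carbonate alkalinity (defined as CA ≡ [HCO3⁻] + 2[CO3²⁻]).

CA = [HCO3⁻] + 2[CO3²⁻] = (α₁ + 2α₂)·DIC
At pH 7.79: [H⁺]/K1 = 10^-1.80 = 0.015849, K2/[H⁺] = 10^-1.29 = 0.051286
α₁ = 1/(1 + 0.015849 + 0.051286) = 1/1.0671 = 0.9371; α₂ = α₁·K2/[H⁺] = 0.04806
α₁ + 2α₂ = 1.0332
CA = 1.0332 × 2.23 = 2.30 mmol/kg

CA = 2.30 mmol/kg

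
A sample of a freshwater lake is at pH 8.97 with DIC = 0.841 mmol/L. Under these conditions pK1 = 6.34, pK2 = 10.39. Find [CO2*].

[CO2*] = 1.90 μmol/L

α₀ = 1 / (1 + K1/[H⁺] + K1K2/[H⁺]²) = 1 / (1 + 10^+2.63 + 10^+1.21)
   = 1 / (1 + 426.58 + 16.218) = 1/443.80 = 0.002253
[CO2*] = α₀ × DIC = 0.002253 × 0.841 = 0.00190 mmol/L = 1.90 μmol/L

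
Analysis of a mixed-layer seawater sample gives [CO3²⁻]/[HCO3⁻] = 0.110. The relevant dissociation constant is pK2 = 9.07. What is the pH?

From K2 = [H⁺][CO3²⁻]/[HCO3⁻]:  pH = pK2 + log₁₀([CO3²⁻]/[HCO3⁻])
log₁₀(0.110) = -0.959
pH = 9.07 + (-0.959) = 8.11

pH = 8.11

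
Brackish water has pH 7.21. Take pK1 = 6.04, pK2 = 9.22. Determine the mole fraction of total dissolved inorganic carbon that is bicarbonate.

α₁ = 0.928

α₁ = 1 / (1 + [H⁺]/K1 + K2/[H⁺]) = 1 / (1 + 10^-1.17 + 10^-2.01)
   = 1 / (1 + 0.067608 + 0.0097724) = 1/1.0774 = 0.9282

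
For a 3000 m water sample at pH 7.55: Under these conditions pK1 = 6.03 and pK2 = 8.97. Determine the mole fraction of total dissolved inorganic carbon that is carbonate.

α₂ = 1 / (1 + [H⁺]/K2 + [H⁺]²/(K1K2)) = 1 / (1 + 10^+1.42 + 10^-0.10)
   = 1 / (1 + 26.303 + 0.79433) = 1/28.097 = 0.03559

α₂ = 0.0356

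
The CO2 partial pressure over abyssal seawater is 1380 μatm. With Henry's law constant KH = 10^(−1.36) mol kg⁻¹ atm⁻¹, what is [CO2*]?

KH = 10^(−1.36) = 4.365×10^-2 mol kg⁻¹ atm⁻¹
[CO2*] = KH · pCO2 = 4.365×10^-2 × 1380×10^-6 atm = 6.02×10^-5 mol/kg

[CO2*] = 60.2 μmol/kg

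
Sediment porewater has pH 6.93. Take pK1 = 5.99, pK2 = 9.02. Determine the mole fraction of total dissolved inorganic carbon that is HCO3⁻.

α₁ = 0.891

α₁ = 1 / (1 + [H⁺]/K1 + K2/[H⁺]) = 1 / (1 + 10^-0.94 + 10^-2.09)
   = 1 / (1 + 0.11482 + 0.0081283) = 1/1.1229 = 0.8905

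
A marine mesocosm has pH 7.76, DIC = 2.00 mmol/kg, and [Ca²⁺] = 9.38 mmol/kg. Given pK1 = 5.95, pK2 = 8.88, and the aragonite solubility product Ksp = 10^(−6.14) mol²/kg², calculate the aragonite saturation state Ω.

α₂ = 1 / (1 + [H⁺]/K2 + [H⁺]²/(K1K2)) = 1 / (1 + 10^+1.12 + 10^-0.69)
   = 1 / (1 + 13.183 + 0.20417) = 1/14.387 = 0.06951
[CO3²⁻] = α₂ × DIC = 0.06951 × 2.00 = 0.1390 mmol/kg
Ksp = 10^(−6.14) = 7.244×10^-7
Ω = [Ca²⁺][CO3²⁻]/Ksp = (9.38×10^-3)(1.390×10^-4) / 7.244×10^-7 = 1.80

Ω = 1.80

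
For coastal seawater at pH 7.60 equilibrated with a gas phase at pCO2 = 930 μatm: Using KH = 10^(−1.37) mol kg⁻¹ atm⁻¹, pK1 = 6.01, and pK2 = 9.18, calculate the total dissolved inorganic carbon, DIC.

DIC = 1.62 mmol/kg

[CO2*] = KH · pCO2 = 10^(−1.37) × 930×10^-6 = 3.967×10^-5 mol/kg
α₀ = 1/(1 + K1/[H⁺] + K1K2/[H⁺]²) = 1/(1 + 10^+1.59 + 10^+0.01) = 0.02443
DIC = [CO2*]/α₀ = 3.967×10^-5 / 0.02443 = 1.62 mmol/kg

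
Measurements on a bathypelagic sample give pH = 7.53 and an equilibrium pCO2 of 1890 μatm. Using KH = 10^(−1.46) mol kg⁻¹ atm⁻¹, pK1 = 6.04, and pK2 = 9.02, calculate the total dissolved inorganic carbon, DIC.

[CO2*] = KH · pCO2 = 10^(−1.46) × 1890×10^-6 = 6.553×10^-5 mol/kg
α₀ = 1/(1 + K1/[H⁺] + K1K2/[H⁺]²) = 1/(1 + 10^+1.49 + 10^+0.00) = 0.03039
DIC = [CO2*]/α₀ = 6.553×10^-5 / 0.03039 = 2.16 mmol/kg

DIC = 2.16 mmol/kg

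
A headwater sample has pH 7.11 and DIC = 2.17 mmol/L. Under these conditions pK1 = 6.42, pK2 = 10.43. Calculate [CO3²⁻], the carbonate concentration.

α₂ = 1 / (1 + [H⁺]/K2 + [H⁺]²/(K1K2)) = 1 / (1 + 10^+3.32 + 10^+2.63)
   = 1 / (1 + 2089.3 + 426.58) = 1/2516.9 = 0.0003973
[CO3²⁻] = α₂ × DIC = 0.0003973 × 2.17 = 0.000862 mmol/L = 0.862 μmol/L

[CO3²⁻] = 0.862 μmol/L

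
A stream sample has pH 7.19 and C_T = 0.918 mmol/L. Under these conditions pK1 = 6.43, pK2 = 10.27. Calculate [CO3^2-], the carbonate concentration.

[CO3²⁻] = 0.650 μmol/L

α₂ = 1 / (1 + [H⁺]/K2 + [H⁺]²/(K1K2)) = 1 / (1 + 10^+3.08 + 10^+2.32)
   = 1 / (1 + 1202.3 + 208.93) = 1/1412.2 = 0.0007081
[CO3²⁻] = α₂ × DIC = 0.0007081 × 0.918 = 0.000650 mmol/L = 0.650 μmol/L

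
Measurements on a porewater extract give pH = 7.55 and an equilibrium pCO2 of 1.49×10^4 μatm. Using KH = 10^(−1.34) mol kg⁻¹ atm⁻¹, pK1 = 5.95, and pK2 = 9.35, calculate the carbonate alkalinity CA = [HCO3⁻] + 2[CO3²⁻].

[CO2*] = KH · pCO2 = 10^(−1.34) × 1.49×10^4×10^-6 = 6.811×10^-4 mol/kg
α₀ = 1/(1 + K1/[H⁺] + K1K2/[H⁺]²) = 1/(1 + 10^+1.60 + 10^-0.20) = 0.02413
DIC = [CO2*]/α₀ = 6.811×10^-4 / 0.02413 = 28.22 mmol/kg
CA = (α₁ + 2α₂)·DIC = (0.9606 + 2×0.01523) × 28.22 = 28.0 mmol/kg

CA = 28.0 mmol/kg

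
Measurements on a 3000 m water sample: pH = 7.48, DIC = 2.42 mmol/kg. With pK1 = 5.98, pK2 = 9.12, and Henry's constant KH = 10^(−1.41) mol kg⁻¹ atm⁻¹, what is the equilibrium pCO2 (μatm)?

pCO2 = 1870 μatm

α₀ = 1 / (1 + K1/[H⁺] + K1K2/[H⁺]²) = 1 / (1 + 10^+1.50 + 10^-0.14)
   = 1 / (1 + 31.623 + 0.72444) = 1/33.347 = 0.02999
[CO2*] = α₀ × DIC = 0.02999 × 2.42 = 0.07257 mmol/kg
pCO2 = [CO2*]/KH = 7.257×10^-5 / 3.890×10^-2 = 1870 μatm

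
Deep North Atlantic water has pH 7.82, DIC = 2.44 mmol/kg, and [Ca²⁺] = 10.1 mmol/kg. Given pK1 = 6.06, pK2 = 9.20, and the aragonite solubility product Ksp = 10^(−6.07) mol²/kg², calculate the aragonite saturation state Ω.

Ω = 1.14

α₂ = 1 / (1 + [H⁺]/K2 + [H⁺]²/(K1K2)) = 1 / (1 + 10^+1.38 + 10^-0.38)
   = 1 / (1 + 23.988 + 0.41687) = 1/25.405 = 0.03936
[CO3²⁻] = α₂ × DIC = 0.03936 × 2.44 = 0.09604 mmol/kg
Ksp = 10^(−6.07) = 8.511×10^-7
Ω = [Ca²⁺][CO3²⁻]/Ksp = (10.1×10^-3)(9.604×10^-5) / 8.511×10^-7 = 1.14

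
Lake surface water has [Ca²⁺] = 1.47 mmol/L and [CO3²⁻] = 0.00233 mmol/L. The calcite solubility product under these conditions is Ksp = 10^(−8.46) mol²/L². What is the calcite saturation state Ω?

Ω = 0.988

Ksp = 10^(−8.46) = 3.467×10^-9
Ω = [Ca²⁺][CO3²⁻]/Ksp = (1.47×10^-3)(0.00233×10^-3) / 3.467×10^-9 = 0.988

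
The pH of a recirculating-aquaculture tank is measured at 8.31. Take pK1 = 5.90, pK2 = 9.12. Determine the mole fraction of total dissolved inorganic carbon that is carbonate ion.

α₂ = 0.134

α₂ = 1 / (1 + [H⁺]/K2 + [H⁺]²/(K1K2)) = 1 / (1 + 10^+0.81 + 10^-1.60)
   = 1 / (1 + 6.4565 + 0.025119) = 1/7.4817 = 0.1337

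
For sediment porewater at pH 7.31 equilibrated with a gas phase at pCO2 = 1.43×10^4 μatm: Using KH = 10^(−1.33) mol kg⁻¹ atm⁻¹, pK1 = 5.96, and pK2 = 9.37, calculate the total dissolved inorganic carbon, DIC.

[CO2*] = KH · pCO2 = 10^(−1.33) × 1.43×10^4×10^-6 = 6.689×10^-4 mol/kg
α₀ = 1/(1 + K1/[H⁺] + K1K2/[H⁺]²) = 1/(1 + 10^+1.35 + 10^-0.71) = 0.04240
DIC = [CO2*]/α₀ = 6.689×10^-4 / 0.04240 = 15.8 mmol/kg

DIC = 15.8 mmol/kg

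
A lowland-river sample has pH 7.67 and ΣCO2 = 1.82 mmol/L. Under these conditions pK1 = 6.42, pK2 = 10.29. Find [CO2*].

[CO2*] = 0.0967 mmol/L

α₀ = 1 / (1 + K1/[H⁺] + K1K2/[H⁺]²) = 1 / (1 + 10^+1.25 + 10^-1.37)
   = 1 / (1 + 17.783 + 0.042658) = 1/18.825 = 0.05312
[CO2*] = α₀ × DIC = 0.05312 × 1.82 = 0.0967 mmol/L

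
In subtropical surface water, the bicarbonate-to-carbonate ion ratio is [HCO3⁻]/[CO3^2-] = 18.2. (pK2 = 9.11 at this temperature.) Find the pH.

pH = 7.85

From K2 = [H⁺][CO3^2-]/[HCO3⁻]:  pH = pK2 − log₁₀([HCO3⁻]/[CO3^2-])
log₁₀(18.2) = +1.260
pH = 9.11 − (+1.260) = 7.85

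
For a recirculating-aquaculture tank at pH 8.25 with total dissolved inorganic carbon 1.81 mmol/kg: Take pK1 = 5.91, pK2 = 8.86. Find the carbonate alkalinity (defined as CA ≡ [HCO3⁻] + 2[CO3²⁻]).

CA = [HCO3⁻] + 2[CO3²⁻] = (α₁ + 2α₂)·DIC
At pH 8.25: [H⁺]/K1 = 10^-2.34 = 0.0045709, K2/[H⁺] = 10^-0.61 = 0.24547
α₁ = 1/(1 + 0.0045709 + 0.24547) = 1/1.2500 = 0.8000; α₂ = α₁·K2/[H⁺] = 0.1964
α₁ + 2α₂ = 1.1927
CA = 1.1927 × 1.81 = 2.16 mmol/kg

CA = 2.16 mmol/kg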